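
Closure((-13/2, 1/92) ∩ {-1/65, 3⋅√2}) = {-1/65}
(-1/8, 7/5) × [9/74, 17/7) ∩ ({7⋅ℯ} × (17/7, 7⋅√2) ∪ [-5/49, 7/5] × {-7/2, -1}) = ∅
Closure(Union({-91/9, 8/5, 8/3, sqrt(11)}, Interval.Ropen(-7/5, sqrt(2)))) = Union({-91/9, 8/5, 8/3, sqrt(11)}, Interval(-7/5, sqrt(2)))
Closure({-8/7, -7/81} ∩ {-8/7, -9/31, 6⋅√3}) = {-8/7}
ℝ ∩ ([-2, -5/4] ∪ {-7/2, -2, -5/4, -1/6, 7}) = {-7/2, -1/6, 7} ∪ [-2, -5/4]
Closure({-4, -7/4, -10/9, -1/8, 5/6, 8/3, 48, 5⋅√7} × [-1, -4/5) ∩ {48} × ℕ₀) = ∅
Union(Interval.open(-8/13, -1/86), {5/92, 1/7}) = Union({5/92, 1/7}, Interval.open(-8/13, -1/86))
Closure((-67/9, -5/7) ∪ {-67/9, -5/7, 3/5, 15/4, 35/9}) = [-67/9, -5/7] ∪ {3/5, 15/4, 35/9}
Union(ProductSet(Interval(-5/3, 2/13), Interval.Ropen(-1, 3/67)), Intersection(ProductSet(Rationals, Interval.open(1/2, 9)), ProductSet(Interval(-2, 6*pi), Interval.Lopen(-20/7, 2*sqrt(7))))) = Union(ProductSet(Intersection(Interval(-2, 6*pi), Rationals), Interval.Lopen(1/2, 2*sqrt(7))), ProductSet(Interval(-5/3, 2/13), Interval.Ropen(-1, 3/67)))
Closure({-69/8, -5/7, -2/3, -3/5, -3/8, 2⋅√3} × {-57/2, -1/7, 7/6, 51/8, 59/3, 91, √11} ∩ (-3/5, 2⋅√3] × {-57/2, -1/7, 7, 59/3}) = {-3/8, 2⋅√3} × {-57/2, -1/7, 59/3}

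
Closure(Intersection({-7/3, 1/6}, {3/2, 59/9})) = EmptySet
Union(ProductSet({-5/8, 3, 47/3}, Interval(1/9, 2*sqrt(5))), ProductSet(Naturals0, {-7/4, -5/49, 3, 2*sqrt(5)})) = Union(ProductSet({-5/8, 3, 47/3}, Interval(1/9, 2*sqrt(5))), ProductSet(Naturals0, {-7/4, -5/49, 3, 2*sqrt(5)}))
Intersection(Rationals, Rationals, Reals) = Rationals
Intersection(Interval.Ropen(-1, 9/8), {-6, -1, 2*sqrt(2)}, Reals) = {-1}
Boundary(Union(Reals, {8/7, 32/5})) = EmptySet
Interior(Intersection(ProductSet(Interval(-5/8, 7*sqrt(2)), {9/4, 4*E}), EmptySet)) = EmptySet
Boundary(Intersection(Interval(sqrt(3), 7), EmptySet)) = EmptySet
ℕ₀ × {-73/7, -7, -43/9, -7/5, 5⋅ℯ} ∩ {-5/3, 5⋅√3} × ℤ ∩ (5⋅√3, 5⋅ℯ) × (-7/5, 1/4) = ∅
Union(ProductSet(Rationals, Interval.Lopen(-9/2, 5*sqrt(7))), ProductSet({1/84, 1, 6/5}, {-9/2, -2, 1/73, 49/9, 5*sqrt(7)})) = Union(ProductSet({1/84, 1, 6/5}, {-9/2, -2, 1/73, 49/9, 5*sqrt(7)}), ProductSet(Rationals, Interval.Lopen(-9/2, 5*sqrt(7))))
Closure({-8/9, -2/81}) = {-8/9, -2/81}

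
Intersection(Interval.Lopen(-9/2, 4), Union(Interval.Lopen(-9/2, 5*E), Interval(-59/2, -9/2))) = Interval.Lopen(-9/2, 4)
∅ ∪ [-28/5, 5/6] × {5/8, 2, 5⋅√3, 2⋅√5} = [-28/5, 5/6] × {5/8, 2, 5⋅√3, 2⋅√5}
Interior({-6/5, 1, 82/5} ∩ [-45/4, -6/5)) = ∅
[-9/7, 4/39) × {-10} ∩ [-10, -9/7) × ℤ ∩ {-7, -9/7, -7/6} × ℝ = ∅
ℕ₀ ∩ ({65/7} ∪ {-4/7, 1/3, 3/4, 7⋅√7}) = ∅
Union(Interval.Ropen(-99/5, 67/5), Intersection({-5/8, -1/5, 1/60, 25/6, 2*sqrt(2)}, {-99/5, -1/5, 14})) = Interval.Ropen(-99/5, 67/5)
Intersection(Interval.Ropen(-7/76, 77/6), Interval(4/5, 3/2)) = Interval(4/5, 3/2)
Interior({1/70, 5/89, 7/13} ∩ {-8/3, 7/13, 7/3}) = ∅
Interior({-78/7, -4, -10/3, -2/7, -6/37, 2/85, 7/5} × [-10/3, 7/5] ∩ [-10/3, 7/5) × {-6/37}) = ∅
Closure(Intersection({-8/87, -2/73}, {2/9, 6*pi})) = EmptySet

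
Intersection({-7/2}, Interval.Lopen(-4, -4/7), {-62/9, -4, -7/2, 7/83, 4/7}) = {-7/2}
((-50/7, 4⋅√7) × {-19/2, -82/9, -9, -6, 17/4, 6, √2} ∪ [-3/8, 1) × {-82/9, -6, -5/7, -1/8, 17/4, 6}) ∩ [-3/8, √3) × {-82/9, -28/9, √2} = [-3/8, √3) × {-82/9, √2}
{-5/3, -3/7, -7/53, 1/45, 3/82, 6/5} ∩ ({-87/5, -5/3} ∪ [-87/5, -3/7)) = {-5/3}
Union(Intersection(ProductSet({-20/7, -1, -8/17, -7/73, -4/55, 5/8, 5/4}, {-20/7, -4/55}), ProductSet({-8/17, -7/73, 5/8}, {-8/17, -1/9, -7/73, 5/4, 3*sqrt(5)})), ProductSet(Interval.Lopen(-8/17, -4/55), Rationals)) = ProductSet(Interval.Lopen(-8/17, -4/55), Rationals)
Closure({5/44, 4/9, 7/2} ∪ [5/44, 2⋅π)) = [5/44, 2⋅π]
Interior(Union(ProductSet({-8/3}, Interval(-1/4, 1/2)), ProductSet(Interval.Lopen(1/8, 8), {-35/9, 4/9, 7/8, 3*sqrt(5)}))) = EmptySet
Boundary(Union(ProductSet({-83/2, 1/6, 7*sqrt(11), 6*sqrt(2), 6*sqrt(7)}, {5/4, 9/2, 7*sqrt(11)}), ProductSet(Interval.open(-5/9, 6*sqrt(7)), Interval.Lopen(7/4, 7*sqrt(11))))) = Union(ProductSet({-5/9, 6*sqrt(7)}, Interval(7/4, 7*sqrt(11))), ProductSet({-83/2, 7*sqrt(11), 6*sqrt(7)}, {5/4, 9/2, 7*sqrt(11)}), ProductSet({-83/2, 1/6, 7*sqrt(11), 6*sqrt(2), 6*sqrt(7)}, {5/4, 7*sqrt(11)}), ProductSet(Interval(-5/9, 6*sqrt(7)), {7/4, 7*sqrt(11)}))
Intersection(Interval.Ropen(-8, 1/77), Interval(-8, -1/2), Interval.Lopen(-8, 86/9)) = Interval.Lopen(-8, -1/2)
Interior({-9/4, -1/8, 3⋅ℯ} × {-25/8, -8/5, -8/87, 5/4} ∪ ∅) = ∅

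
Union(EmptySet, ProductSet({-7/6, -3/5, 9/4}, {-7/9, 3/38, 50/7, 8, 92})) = ProductSet({-7/6, -3/5, 9/4}, {-7/9, 3/38, 50/7, 8, 92})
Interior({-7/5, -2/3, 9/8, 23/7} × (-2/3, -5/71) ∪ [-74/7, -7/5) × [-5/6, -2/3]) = (-74/7, -7/5) × (-5/6, -2/3)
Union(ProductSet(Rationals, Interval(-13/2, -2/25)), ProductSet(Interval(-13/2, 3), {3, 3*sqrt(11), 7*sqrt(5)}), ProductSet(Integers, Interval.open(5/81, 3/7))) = Union(ProductSet(Integers, Interval.open(5/81, 3/7)), ProductSet(Interval(-13/2, 3), {3, 3*sqrt(11), 7*sqrt(5)}), ProductSet(Rationals, Interval(-13/2, -2/25)))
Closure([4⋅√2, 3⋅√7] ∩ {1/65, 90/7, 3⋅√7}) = {3⋅√7}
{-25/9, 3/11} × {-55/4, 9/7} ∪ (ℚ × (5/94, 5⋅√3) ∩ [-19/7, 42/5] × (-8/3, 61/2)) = ({-25/9, 3/11} × {-55/4, 9/7}) ∪ ((ℚ ∩ [-19/7, 42/5]) × (5/94, 5⋅√3))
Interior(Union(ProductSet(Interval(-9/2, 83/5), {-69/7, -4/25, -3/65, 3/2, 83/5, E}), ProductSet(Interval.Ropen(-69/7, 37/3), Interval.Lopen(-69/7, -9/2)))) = ProductSet(Interval.open(-69/7, 37/3), Interval.open(-69/7, -9/2))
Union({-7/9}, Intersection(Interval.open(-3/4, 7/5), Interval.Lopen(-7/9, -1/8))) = Union({-7/9}, Interval.Lopen(-3/4, -1/8))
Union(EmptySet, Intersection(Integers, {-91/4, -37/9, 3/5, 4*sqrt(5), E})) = EmptySet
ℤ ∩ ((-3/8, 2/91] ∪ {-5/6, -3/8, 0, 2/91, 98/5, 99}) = {0} ∪ {99}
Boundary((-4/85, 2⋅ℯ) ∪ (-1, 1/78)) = {-1, 2⋅ℯ}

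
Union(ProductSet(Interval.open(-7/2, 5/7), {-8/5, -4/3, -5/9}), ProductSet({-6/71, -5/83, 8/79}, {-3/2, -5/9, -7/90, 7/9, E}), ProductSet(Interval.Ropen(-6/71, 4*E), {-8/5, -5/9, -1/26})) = Union(ProductSet({-6/71, -5/83, 8/79}, {-3/2, -5/9, -7/90, 7/9, E}), ProductSet(Interval.open(-7/2, 5/7), {-8/5, -4/3, -5/9}), ProductSet(Interval.Ropen(-6/71, 4*E), {-8/5, -5/9, -1/26}))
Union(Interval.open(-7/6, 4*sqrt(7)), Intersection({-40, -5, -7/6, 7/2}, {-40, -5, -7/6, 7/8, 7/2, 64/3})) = Union({-40, -5}, Interval.Ropen(-7/6, 4*sqrt(7)))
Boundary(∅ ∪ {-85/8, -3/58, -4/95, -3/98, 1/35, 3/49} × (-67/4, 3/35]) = {-85/8, -3/58, -4/95, -3/98, 1/35, 3/49} × [-67/4, 3/35]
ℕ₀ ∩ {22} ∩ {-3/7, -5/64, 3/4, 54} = ∅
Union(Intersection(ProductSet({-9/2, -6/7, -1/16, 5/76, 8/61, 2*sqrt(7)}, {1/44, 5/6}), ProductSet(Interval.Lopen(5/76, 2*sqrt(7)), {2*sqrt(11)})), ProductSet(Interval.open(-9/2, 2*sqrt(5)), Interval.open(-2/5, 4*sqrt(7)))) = ProductSet(Interval.open(-9/2, 2*sqrt(5)), Interval.open(-2/5, 4*sqrt(7)))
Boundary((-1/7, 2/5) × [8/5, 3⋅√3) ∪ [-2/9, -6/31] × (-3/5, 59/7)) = ({-2/9, -6/31} × [-3/5, 59/7]) ∪ ([-2/9, -6/31] × {-3/5, 59/7}) ∪ ({-1/7, 2/5} × [8/5, 3⋅√3]) ∪ ([-1/7, 2/5] × {8/5, 3⋅√3})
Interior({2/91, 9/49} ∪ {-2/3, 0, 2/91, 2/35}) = ∅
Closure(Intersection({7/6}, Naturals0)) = EmptySet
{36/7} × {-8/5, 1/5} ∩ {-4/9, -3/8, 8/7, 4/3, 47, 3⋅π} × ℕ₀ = ∅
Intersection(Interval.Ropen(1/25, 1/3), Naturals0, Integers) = EmptySet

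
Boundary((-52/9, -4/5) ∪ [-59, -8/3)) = {-59, -4/5}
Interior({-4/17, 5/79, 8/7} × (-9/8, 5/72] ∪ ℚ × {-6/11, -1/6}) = ∅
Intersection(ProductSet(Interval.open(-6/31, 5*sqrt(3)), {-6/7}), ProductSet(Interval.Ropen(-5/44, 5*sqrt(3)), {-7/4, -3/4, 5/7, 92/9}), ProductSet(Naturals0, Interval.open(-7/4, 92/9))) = EmptySet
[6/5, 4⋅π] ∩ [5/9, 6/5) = ∅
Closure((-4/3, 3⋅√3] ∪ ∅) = [-4/3, 3⋅√3]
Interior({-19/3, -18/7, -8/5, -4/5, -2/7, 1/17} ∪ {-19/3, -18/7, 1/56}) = ∅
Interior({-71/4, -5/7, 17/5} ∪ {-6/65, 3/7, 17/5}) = ∅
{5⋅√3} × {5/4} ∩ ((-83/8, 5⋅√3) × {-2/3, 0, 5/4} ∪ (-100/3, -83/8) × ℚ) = ∅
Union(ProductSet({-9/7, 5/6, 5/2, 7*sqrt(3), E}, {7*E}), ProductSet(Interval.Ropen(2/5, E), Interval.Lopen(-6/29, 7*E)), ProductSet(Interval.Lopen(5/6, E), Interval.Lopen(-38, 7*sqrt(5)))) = Union(ProductSet({-9/7, 5/6, 5/2, 7*sqrt(3), E}, {7*E}), ProductSet(Interval.Ropen(2/5, E), Interval.Lopen(-6/29, 7*E)), ProductSet(Interval.Lopen(5/6, E), Interval.Lopen(-38, 7*sqrt(5))))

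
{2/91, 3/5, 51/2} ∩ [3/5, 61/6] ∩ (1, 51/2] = ∅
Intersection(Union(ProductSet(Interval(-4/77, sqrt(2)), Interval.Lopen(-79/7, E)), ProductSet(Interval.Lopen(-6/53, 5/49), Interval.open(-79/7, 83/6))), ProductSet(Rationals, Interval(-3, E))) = ProductSet(Union(Intersection(Interval.Lopen(-6/53, 5/49), Rationals), Intersection(Interval(-4/77, sqrt(2)), Rationals)), Interval(-3, E))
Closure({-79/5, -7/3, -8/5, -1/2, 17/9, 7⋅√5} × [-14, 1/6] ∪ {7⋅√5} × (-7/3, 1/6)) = {-79/5, -7/3, -8/5, -1/2, 17/9, 7⋅√5} × [-14, 1/6]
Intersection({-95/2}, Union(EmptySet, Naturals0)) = EmptySet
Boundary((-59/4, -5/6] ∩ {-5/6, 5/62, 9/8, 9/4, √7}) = {-5/6}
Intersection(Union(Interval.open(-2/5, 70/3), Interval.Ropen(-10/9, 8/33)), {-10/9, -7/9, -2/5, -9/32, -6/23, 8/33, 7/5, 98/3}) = {-10/9, -7/9, -2/5, -9/32, -6/23, 8/33, 7/5}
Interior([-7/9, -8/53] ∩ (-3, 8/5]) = (-7/9, -8/53)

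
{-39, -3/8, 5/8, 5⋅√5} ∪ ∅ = {-39, -3/8, 5/8, 5⋅√5}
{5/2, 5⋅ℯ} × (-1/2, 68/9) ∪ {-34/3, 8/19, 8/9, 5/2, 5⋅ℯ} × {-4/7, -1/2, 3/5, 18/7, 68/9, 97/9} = ({5/2, 5⋅ℯ} × (-1/2, 68/9)) ∪ ({-34/3, 8/19, 8/9, 5/2, 5⋅ℯ} × {-4/7, -1/2, 3/5, 18/7, 68/9, 97/9})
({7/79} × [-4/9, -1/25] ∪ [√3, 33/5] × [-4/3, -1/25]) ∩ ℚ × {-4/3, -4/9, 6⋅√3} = ({7/79} × {-4/9}) ∪ ((ℚ ∩ [√3, 33/5]) × {-4/3, -4/9})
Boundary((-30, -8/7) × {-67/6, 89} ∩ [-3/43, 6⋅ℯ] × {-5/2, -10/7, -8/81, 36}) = ∅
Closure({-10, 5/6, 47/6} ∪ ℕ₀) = {-10, 5/6, 47/6} ∪ ℕ₀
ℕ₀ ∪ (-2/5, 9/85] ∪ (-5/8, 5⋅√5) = (-5/8, 5⋅√5) ∪ ℕ₀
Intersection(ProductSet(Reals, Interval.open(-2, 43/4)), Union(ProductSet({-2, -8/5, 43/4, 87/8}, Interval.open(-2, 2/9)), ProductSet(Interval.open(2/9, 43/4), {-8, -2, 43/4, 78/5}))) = ProductSet({-2, -8/5, 43/4, 87/8}, Interval.open(-2, 2/9))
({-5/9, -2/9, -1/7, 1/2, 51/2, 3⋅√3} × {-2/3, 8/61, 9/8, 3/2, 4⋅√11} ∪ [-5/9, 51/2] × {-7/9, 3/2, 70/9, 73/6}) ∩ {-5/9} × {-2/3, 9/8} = {-5/9} × {-2/3, 9/8}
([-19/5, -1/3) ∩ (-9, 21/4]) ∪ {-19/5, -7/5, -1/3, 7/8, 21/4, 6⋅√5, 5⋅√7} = [-19/5, -1/3] ∪ {7/8, 21/4, 6⋅√5, 5⋅√7}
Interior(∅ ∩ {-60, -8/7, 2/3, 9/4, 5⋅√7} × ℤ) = ∅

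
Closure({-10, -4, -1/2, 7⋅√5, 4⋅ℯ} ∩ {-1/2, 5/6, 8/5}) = {-1/2}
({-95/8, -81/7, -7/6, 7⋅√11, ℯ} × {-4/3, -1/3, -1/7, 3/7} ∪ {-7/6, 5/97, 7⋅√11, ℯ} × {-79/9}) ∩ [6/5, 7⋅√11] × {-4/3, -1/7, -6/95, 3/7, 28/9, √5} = {7⋅√11, ℯ} × {-4/3, -1/7, 3/7}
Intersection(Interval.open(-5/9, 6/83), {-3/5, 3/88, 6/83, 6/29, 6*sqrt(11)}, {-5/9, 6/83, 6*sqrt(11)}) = EmptySet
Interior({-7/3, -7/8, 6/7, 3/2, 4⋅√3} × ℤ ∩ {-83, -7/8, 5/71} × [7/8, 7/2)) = ∅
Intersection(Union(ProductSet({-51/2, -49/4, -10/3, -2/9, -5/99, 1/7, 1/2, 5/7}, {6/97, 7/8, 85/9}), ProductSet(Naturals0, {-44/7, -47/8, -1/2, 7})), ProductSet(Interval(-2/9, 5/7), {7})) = ProductSet(Range(0, 1, 1), {7})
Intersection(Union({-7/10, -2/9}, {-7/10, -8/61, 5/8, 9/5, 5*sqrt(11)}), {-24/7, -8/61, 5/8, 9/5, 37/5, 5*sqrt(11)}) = {-8/61, 5/8, 9/5, 5*sqrt(11)}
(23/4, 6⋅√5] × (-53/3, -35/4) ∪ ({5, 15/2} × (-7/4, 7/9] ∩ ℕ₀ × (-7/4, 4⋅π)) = ({5} × (-7/4, 7/9]) ∪ ((23/4, 6⋅√5] × (-53/3, -35/4))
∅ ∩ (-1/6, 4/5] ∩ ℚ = ∅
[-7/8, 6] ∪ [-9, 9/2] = [-9, 6]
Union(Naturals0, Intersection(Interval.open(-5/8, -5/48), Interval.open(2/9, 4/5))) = Naturals0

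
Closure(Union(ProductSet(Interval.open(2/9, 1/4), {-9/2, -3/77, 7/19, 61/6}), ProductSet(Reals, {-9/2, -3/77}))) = Union(ProductSet(Interval(2/9, 1/4), {-9/2, -3/77, 7/19, 61/6}), ProductSet(Reals, {-9/2, -3/77}))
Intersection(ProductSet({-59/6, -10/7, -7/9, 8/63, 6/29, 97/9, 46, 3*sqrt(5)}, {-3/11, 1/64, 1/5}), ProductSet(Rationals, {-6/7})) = EmptySet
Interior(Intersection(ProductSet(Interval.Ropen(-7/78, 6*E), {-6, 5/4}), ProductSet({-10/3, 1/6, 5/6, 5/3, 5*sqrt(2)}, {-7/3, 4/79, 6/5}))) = EmptySet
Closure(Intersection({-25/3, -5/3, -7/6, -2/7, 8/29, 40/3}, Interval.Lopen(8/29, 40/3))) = {40/3}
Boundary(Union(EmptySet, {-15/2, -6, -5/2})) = {-15/2, -6, -5/2}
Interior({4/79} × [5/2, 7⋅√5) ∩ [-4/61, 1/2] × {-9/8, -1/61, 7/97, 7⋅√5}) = ∅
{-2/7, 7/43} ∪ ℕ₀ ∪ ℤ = ℤ ∪ {-2/7, 7/43}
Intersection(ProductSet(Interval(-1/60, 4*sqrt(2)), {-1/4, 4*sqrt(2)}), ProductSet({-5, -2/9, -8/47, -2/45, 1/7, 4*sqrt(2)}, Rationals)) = ProductSet({1/7, 4*sqrt(2)}, {-1/4})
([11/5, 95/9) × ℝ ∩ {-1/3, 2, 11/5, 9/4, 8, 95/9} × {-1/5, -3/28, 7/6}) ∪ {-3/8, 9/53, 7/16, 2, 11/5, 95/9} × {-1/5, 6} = ({11/5, 9/4, 8} × {-1/5, -3/28, 7/6}) ∪ ({-3/8, 9/53, 7/16, 2, 11/5, 95/9} × {-1/5, 6})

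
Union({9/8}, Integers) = Union({9/8}, Integers)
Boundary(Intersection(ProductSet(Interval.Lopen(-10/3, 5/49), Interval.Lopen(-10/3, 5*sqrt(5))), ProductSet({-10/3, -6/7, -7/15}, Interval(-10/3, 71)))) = ProductSet({-6/7, -7/15}, Interval(-10/3, 5*sqrt(5)))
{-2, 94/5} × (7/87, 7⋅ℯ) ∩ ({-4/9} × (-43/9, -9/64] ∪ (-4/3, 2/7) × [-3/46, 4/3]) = ∅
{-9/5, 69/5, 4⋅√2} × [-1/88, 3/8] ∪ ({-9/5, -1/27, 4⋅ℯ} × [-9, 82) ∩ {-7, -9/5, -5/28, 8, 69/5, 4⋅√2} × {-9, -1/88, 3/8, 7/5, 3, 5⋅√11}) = ({-9/5} × {-9, -1/88, 3/8, 7/5, 3, 5⋅√11}) ∪ ({-9/5, 69/5, 4⋅√2} × [-1/88, 3/8])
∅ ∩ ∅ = ∅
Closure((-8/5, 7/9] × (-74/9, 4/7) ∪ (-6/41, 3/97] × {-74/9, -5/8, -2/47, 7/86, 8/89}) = ({-8/5, 7/9} × [-74/9, 4/7]) ∪ ([-8/5, 7/9] × {-74/9, 4/7}) ∪ ((-8/5, 7/9] × (-74/9, 4/7)) ∪ ((-6/41, 3/97] × {-74/9, -5/8, -2/47, 7/86, 8/89})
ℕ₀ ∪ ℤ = ℤ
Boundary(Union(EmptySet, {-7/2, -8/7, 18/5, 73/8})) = {-7/2, -8/7, 18/5, 73/8}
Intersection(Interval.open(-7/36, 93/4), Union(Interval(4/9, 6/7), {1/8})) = Union({1/8}, Interval(4/9, 6/7))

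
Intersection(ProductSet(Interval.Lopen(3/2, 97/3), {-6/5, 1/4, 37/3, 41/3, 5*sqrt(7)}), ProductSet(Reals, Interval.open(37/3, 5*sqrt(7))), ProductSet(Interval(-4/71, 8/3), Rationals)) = EmptySet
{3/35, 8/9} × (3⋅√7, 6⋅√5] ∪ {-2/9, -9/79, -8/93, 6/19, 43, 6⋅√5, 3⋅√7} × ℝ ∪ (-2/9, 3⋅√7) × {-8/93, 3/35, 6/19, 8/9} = ((-2/9, 3⋅√7) × {-8/93, 3/35, 6/19, 8/9}) ∪ ({3/35, 8/9} × (3⋅√7, 6⋅√5]) ∪ ({-2/9, -9/79, -8/93, 6/19, 43, 6⋅√5, 3⋅√7} × ℝ)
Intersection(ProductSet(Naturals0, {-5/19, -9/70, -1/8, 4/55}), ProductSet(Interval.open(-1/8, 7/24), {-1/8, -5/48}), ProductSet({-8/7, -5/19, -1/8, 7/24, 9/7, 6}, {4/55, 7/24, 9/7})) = EmptySet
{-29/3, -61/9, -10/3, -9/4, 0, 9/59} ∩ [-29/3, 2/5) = {-29/3, -61/9, -10/3, -9/4, 0, 9/59}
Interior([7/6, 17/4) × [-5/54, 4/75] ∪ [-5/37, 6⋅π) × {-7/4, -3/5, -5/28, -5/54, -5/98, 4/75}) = (7/6, 17/4) × (-5/54, 4/75)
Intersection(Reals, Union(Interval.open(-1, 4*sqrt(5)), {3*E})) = Interval.open(-1, 4*sqrt(5))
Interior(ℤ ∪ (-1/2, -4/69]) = (ℤ \ ({-1/2, -4/69} ∪ (ℤ \ (-1/2, -4/69)))) ∪ ((-1/2, -4/69) \ ℤ \ (-1/2, -4/69))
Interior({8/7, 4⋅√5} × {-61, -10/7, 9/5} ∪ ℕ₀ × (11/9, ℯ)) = ∅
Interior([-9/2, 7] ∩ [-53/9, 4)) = (-9/2, 4)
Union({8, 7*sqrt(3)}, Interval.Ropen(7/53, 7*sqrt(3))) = Interval(7/53, 7*sqrt(3))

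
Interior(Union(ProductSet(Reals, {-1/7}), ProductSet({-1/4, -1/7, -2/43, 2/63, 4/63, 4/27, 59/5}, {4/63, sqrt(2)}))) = EmptySet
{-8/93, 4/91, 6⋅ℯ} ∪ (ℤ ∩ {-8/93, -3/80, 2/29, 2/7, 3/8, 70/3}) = {-8/93, 4/91, 6⋅ℯ}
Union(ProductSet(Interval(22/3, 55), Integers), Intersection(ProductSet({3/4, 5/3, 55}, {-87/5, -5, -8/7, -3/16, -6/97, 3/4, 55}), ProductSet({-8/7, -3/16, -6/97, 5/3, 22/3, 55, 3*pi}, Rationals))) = Union(ProductSet({5/3, 55}, {-87/5, -5, -8/7, -3/16, -6/97, 3/4, 55}), ProductSet(Interval(22/3, 55), Integers))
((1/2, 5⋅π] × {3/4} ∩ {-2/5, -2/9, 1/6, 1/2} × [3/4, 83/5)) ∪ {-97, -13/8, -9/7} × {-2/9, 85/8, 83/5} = {-97, -13/8, -9/7} × {-2/9, 85/8, 83/5}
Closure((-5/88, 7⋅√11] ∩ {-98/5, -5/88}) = ∅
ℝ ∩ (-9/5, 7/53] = (-9/5, 7/53]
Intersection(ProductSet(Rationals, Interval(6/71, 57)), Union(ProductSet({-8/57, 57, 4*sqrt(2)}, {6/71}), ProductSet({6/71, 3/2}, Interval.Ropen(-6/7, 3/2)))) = Union(ProductSet({-8/57, 57}, {6/71}), ProductSet({6/71, 3/2}, Interval.Ropen(6/71, 3/2)))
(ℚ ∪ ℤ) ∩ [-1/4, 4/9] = ℚ ∩ [-1/4, 4/9]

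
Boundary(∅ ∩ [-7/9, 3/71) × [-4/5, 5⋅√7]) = ∅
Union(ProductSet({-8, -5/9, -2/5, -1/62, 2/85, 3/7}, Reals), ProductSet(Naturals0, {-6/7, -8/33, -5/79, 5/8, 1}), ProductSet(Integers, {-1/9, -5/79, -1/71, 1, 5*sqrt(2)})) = Union(ProductSet({-8, -5/9, -2/5, -1/62, 2/85, 3/7}, Reals), ProductSet(Integers, {-1/9, -5/79, -1/71, 1, 5*sqrt(2)}), ProductSet(Naturals0, {-6/7, -8/33, -5/79, 5/8, 1}))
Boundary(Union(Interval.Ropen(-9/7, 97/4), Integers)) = Union(Complement(Integers, Interval.open(-9/7, 97/4)), {-9/7, 97/4})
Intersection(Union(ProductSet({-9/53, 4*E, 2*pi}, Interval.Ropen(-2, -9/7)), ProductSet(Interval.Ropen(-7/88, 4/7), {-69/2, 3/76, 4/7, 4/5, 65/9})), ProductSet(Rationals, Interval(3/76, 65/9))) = ProductSet(Intersection(Interval.Ropen(-7/88, 4/7), Rationals), {3/76, 4/7, 4/5, 65/9})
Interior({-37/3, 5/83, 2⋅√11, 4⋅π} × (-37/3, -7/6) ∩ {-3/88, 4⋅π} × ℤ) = ∅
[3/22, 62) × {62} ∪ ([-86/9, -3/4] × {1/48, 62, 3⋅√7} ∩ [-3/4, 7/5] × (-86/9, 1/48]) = ({-3/4} × {1/48}) ∪ ([3/22, 62) × {62})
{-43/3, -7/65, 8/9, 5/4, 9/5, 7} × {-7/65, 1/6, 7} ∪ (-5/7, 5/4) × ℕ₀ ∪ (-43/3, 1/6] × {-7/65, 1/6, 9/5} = ((-5/7, 5/4) × ℕ₀) ∪ ((-43/3, 1/6] × {-7/65, 1/6, 9/5}) ∪ ({-43/3, -7/65, 8/9, 5/4, 9/5, 7} × {-7/65, 1/6, 7})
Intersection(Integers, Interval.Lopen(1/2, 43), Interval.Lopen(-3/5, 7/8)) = EmptySet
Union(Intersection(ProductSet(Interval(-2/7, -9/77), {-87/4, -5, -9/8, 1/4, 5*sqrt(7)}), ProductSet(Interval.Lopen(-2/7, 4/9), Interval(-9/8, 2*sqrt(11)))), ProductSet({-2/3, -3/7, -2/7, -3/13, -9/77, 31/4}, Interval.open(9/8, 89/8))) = Union(ProductSet({-2/3, -3/7, -2/7, -3/13, -9/77, 31/4}, Interval.open(9/8, 89/8)), ProductSet(Interval.Lopen(-2/7, -9/77), {-9/8, 1/4}))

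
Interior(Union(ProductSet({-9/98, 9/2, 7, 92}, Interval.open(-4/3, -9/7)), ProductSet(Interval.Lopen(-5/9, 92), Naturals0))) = EmptySet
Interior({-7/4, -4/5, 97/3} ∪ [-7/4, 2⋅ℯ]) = (-7/4, 2⋅ℯ)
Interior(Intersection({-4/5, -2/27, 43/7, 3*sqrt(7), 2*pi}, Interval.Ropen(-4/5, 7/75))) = EmptySet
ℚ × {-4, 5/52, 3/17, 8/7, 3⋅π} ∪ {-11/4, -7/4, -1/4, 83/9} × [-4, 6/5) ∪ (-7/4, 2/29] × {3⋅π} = ((-7/4, 2/29] × {3⋅π}) ∪ (ℚ × {-4, 5/52, 3/17, 8/7, 3⋅π}) ∪ ({-11/4, -7/4, -1/4, 83/9} × [-4, 6/5))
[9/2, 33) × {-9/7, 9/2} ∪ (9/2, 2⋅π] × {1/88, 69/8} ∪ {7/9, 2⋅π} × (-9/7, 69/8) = ([9/2, 33) × {-9/7, 9/2}) ∪ ({7/9, 2⋅π} × (-9/7, 69/8)) ∪ ((9/2, 2⋅π] × {1/88, 69/8})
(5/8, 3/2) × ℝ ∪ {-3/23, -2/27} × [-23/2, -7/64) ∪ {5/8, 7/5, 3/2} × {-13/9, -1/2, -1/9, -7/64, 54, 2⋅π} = ((5/8, 3/2) × ℝ) ∪ ({-3/23, -2/27} × [-23/2, -7/64)) ∪ ({5/8, 7/5, 3/2} × {-13/9, -1/2, -1/9, -7/64, 54, 2⋅π})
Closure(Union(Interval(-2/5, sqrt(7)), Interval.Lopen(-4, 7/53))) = Interval(-4, sqrt(7))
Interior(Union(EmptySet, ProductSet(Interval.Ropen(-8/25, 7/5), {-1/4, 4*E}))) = EmptySet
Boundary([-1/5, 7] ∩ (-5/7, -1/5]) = {-1/5}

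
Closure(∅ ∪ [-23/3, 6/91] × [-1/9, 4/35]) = [-23/3, 6/91] × [-1/9, 4/35]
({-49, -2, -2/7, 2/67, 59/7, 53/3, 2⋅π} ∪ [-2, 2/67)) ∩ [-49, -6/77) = {-49} ∪ [-2, -6/77)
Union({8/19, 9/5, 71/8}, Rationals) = Rationals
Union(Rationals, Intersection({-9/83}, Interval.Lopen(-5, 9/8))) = Rationals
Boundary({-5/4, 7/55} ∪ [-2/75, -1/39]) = {-5/4, -2/75, -1/39, 7/55}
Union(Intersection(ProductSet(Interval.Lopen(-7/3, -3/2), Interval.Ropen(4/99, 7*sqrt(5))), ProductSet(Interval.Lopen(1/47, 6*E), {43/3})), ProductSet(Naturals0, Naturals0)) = ProductSet(Naturals0, Naturals0)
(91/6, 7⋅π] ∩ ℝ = (91/6, 7⋅π]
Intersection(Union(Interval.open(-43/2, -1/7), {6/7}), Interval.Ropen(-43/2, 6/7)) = Interval.open(-43/2, -1/7)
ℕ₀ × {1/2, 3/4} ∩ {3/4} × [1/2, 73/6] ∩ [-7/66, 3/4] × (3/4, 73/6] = ∅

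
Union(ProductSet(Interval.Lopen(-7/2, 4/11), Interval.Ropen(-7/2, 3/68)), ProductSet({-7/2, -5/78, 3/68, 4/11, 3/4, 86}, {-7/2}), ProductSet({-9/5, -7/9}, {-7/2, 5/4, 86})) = Union(ProductSet({-9/5, -7/9}, {-7/2, 5/4, 86}), ProductSet({-7/2, -5/78, 3/68, 4/11, 3/4, 86}, {-7/2}), ProductSet(Interval.Lopen(-7/2, 4/11), Interval.Ropen(-7/2, 3/68)))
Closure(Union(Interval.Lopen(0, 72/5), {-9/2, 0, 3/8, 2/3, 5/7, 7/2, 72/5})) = Union({-9/2}, Interval(0, 72/5))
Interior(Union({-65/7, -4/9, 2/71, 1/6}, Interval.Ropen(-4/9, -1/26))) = Interval.open(-4/9, -1/26)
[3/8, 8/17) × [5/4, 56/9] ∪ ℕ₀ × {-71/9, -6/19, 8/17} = (ℕ₀ × {-71/9, -6/19, 8/17}) ∪ ([3/8, 8/17) × [5/4, 56/9])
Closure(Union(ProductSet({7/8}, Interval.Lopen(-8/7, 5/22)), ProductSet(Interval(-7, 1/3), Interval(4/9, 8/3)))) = Union(ProductSet({7/8}, Interval(-8/7, 5/22)), ProductSet(Interval(-7, 1/3), Interval(4/9, 8/3)))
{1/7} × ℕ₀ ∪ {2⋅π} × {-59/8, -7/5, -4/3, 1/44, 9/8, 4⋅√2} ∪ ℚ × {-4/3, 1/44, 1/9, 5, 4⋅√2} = ({1/7} × ℕ₀) ∪ (ℚ × {-4/3, 1/44, 1/9, 5, 4⋅√2}) ∪ ({2⋅π} × {-59/8, -7/5, -4/3, 1/44, 9/8, 4⋅√2})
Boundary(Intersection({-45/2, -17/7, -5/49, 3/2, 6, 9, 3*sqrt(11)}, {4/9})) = EmptySet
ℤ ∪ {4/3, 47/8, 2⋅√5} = ℤ ∪ {4/3, 47/8, 2⋅√5}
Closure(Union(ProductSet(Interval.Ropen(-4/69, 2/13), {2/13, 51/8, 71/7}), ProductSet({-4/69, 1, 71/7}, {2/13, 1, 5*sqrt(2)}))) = Union(ProductSet({-4/69, 1, 71/7}, {2/13, 1, 5*sqrt(2)}), ProductSet(Interval(-4/69, 2/13), {2/13, 51/8, 71/7}))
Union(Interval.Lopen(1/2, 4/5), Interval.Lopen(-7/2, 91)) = Interval.Lopen(-7/2, 91)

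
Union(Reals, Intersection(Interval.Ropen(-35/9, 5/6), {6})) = Reals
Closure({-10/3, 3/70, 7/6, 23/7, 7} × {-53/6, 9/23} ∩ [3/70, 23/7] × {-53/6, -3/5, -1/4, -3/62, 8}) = {3/70, 7/6, 23/7} × {-53/6}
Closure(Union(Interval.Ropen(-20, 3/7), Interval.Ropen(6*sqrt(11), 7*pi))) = Union(Interval(-20, 3/7), Interval(6*sqrt(11), 7*pi))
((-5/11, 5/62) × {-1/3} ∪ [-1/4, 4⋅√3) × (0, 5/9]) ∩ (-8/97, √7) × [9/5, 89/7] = ∅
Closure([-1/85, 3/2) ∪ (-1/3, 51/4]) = [-1/3, 51/4]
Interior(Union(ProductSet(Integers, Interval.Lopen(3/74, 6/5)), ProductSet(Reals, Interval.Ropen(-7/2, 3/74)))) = ProductSet(Reals, Interval.open(-7/2, 3/74))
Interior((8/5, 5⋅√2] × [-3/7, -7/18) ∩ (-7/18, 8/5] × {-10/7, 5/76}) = ∅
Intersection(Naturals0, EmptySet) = EmptySet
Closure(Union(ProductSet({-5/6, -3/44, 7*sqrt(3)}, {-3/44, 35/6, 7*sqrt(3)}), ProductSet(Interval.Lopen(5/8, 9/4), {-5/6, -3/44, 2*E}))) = Union(ProductSet({-5/6, -3/44, 7*sqrt(3)}, {-3/44, 35/6, 7*sqrt(3)}), ProductSet(Interval(5/8, 9/4), {-5/6, -3/44, 2*E}))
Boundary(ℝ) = ∅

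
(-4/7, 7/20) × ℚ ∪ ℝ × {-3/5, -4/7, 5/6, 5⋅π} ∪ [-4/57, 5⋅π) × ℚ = ((-4/7, 5⋅π) × ℚ) ∪ (ℝ × {-3/5, -4/7, 5/6, 5⋅π})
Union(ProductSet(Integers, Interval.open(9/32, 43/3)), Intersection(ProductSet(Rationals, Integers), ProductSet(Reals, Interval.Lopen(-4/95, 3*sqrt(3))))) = Union(ProductSet(Integers, Interval.open(9/32, 43/3)), ProductSet(Rationals, Range(0, 6, 1)))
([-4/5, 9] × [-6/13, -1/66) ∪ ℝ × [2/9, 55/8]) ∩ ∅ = ∅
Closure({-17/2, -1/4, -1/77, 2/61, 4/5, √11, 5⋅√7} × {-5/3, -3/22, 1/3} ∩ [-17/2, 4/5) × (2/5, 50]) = ∅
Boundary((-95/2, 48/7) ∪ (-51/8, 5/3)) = {-95/2, 48/7}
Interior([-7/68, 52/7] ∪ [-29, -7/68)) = (-29, 52/7)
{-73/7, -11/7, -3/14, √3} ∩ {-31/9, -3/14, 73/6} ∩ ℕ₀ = ∅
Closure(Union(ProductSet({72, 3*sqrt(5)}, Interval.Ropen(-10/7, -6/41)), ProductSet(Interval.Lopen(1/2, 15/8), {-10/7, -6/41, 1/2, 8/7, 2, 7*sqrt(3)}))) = Union(ProductSet({72, 3*sqrt(5)}, Interval(-10/7, -6/41)), ProductSet(Interval(1/2, 15/8), {-10/7, -6/41, 1/2, 8/7, 2, 7*sqrt(3)}))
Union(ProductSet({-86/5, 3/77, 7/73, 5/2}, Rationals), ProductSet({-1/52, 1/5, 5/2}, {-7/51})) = Union(ProductSet({-1/52, 1/5, 5/2}, {-7/51}), ProductSet({-86/5, 3/77, 7/73, 5/2}, Rationals))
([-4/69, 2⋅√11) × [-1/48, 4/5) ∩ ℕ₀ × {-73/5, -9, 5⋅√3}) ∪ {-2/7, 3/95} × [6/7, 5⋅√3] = {-2/7, 3/95} × [6/7, 5⋅√3]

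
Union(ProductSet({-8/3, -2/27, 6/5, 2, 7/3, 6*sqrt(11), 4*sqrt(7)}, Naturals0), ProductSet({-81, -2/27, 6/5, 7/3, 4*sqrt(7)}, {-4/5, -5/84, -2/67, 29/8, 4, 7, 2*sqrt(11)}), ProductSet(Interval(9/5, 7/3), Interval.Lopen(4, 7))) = Union(ProductSet({-81, -2/27, 6/5, 7/3, 4*sqrt(7)}, {-4/5, -5/84, -2/67, 29/8, 4, 7, 2*sqrt(11)}), ProductSet({-8/3, -2/27, 6/5, 2, 7/3, 6*sqrt(11), 4*sqrt(7)}, Naturals0), ProductSet(Interval(9/5, 7/3), Interval.Lopen(4, 7)))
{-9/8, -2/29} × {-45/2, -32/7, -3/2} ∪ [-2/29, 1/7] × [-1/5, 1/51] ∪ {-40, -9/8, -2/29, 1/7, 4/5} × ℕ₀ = ({-9/8, -2/29} × {-45/2, -32/7, -3/2}) ∪ ({-40, -9/8, -2/29, 1/7, 4/5} × ℕ₀) ∪ ([-2/29, 1/7] × [-1/5, 1/51])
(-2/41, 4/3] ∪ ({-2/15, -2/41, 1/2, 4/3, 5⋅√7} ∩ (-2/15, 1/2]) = [-2/41, 4/3]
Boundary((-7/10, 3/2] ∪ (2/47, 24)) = {-7/10, 24}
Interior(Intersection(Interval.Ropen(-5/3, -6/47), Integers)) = EmptySet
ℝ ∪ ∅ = ℝ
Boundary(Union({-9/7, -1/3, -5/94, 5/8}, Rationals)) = Reals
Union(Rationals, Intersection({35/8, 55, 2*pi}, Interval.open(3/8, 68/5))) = Union({2*pi}, Rationals)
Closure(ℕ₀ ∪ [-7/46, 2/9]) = [-7/46, 2/9] ∪ ℕ₀ ∪ (ℕ₀ \ (-7/46, 2/9))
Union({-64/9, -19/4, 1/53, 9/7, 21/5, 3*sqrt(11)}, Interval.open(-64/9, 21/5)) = Union({3*sqrt(11)}, Interval(-64/9, 21/5))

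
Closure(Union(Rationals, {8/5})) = Reals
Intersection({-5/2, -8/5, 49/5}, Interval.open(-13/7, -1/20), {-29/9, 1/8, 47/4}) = EmptySet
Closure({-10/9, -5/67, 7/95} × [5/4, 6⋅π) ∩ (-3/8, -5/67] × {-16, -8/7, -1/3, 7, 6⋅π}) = {-5/67} × {7}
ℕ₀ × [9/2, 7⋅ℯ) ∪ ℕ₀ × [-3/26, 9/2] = ℕ₀ × [-3/26, 7⋅ℯ)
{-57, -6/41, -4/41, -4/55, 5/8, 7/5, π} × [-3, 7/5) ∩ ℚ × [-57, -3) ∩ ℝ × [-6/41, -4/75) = ∅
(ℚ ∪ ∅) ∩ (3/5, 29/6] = ℚ ∩ (3/5, 29/6]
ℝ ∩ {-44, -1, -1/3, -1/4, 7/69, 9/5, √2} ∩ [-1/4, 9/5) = {-1/4, 7/69, √2}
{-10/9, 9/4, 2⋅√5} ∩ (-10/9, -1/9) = ∅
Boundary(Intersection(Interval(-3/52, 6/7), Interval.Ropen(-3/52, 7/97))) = {-3/52, 7/97}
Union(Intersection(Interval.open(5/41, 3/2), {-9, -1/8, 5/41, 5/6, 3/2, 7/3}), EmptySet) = {5/6}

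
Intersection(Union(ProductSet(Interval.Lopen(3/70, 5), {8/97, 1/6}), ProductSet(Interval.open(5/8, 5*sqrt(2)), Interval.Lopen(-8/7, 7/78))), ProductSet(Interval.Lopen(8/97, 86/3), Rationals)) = Union(ProductSet(Interval.Lopen(8/97, 5), {8/97, 1/6}), ProductSet(Interval.open(5/8, 5*sqrt(2)), Intersection(Interval.Lopen(-8/7, 7/78), Rationals)))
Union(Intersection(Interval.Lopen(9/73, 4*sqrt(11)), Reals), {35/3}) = Interval.Lopen(9/73, 4*sqrt(11))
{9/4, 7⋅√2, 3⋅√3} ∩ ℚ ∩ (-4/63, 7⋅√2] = {9/4}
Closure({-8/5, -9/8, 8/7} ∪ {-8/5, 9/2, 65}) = {-8/5, -9/8, 8/7, 9/2, 65}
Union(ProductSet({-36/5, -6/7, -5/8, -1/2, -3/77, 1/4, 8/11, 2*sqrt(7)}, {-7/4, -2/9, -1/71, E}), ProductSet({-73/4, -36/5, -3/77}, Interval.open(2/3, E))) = Union(ProductSet({-73/4, -36/5, -3/77}, Interval.open(2/3, E)), ProductSet({-36/5, -6/7, -5/8, -1/2, -3/77, 1/4, 8/11, 2*sqrt(7)}, {-7/4, -2/9, -1/71, E}))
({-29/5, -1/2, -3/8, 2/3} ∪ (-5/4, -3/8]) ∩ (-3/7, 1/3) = (-3/7, -3/8]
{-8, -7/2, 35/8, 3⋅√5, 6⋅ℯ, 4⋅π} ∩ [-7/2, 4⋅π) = {-7/2, 35/8, 3⋅√5}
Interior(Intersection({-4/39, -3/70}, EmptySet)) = EmptySet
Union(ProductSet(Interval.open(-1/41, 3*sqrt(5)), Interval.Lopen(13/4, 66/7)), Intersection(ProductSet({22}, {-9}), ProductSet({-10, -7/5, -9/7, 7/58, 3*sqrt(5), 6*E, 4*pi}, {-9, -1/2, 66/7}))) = ProductSet(Interval.open(-1/41, 3*sqrt(5)), Interval.Lopen(13/4, 66/7))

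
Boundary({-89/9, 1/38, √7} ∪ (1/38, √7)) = {-89/9, 1/38, √7}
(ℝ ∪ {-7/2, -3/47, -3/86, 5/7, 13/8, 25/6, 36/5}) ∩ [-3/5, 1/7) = [-3/5, 1/7)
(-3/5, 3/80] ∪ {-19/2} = {-19/2} ∪ (-3/5, 3/80]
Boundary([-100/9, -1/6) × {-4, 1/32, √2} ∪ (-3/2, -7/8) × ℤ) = ([-3/2, -7/8] × ℤ) ∪ ([-100/9, -1/6] × {-4, 1/32, √2})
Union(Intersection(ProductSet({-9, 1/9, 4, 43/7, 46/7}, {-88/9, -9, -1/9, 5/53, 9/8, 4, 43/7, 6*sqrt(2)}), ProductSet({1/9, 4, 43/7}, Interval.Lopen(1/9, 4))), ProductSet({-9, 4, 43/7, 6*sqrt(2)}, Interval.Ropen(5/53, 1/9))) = Union(ProductSet({1/9, 4, 43/7}, {9/8, 4}), ProductSet({-9, 4, 43/7, 6*sqrt(2)}, Interval.Ropen(5/53, 1/9)))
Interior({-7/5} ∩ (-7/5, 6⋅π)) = ∅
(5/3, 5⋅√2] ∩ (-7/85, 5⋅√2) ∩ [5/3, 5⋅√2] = (5/3, 5⋅√2)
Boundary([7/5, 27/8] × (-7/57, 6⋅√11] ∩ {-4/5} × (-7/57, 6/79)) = ∅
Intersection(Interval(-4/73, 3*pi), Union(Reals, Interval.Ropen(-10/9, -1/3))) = Interval(-4/73, 3*pi)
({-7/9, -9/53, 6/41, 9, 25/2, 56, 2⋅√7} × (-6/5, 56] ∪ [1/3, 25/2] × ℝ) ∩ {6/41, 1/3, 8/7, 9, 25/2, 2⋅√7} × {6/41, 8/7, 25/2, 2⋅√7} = {6/41, 1/3, 8/7, 9, 25/2, 2⋅√7} × {6/41, 8/7, 25/2, 2⋅√7}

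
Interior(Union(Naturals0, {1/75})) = EmptySet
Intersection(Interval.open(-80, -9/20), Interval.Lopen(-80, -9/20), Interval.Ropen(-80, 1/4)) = Interval.open(-80, -9/20)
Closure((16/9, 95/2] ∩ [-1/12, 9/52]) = ∅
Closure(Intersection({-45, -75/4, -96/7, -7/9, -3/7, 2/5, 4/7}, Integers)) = {-45}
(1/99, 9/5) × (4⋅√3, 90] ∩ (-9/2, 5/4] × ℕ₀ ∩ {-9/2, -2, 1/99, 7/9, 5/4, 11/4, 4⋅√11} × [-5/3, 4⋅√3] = ∅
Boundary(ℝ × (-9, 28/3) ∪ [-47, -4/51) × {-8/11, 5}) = ℝ × {-9, 28/3}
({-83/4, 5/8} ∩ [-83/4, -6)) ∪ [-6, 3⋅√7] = {-83/4} ∪ [-6, 3⋅√7]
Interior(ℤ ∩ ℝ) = ∅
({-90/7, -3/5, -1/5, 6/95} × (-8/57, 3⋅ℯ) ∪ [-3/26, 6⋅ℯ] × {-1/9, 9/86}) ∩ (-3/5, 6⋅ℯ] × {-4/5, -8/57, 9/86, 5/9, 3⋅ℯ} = ({-1/5, 6/95} × {9/86, 5/9}) ∪ ([-3/26, 6⋅ℯ] × {9/86})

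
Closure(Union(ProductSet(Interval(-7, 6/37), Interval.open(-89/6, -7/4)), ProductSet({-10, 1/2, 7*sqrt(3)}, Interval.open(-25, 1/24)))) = Union(ProductSet({-10, 1/2, 7*sqrt(3)}, Interval(-25, 1/24)), ProductSet(Interval(-7, 6/37), Interval(-89/6, -7/4)))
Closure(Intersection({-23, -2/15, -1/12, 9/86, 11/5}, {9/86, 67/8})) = {9/86}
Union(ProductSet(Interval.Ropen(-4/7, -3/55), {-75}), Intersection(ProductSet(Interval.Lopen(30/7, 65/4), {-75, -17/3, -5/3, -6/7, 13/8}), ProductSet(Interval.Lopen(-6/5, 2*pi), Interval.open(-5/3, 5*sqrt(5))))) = Union(ProductSet(Interval.Ropen(-4/7, -3/55), {-75}), ProductSet(Interval.Lopen(30/7, 2*pi), {-6/7, 13/8}))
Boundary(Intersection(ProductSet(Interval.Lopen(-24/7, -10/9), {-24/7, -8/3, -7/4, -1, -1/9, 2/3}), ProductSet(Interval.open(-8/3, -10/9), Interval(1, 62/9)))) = EmptySet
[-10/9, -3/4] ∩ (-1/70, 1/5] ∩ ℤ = ∅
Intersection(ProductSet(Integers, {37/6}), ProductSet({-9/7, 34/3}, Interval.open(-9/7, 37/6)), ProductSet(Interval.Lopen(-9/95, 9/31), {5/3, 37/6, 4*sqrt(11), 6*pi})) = EmptySet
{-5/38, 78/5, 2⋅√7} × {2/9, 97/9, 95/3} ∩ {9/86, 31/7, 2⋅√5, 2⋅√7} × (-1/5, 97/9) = {2⋅√7} × {2/9}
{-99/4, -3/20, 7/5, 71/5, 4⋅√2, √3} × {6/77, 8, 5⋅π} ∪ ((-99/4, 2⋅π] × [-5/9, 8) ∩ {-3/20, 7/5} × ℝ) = ({-3/20, 7/5} × [-5/9, 8)) ∪ ({-99/4, -3/20, 7/5, 71/5, 4⋅√2, √3} × {6/77, 8, 5⋅π})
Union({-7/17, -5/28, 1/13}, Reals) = Reals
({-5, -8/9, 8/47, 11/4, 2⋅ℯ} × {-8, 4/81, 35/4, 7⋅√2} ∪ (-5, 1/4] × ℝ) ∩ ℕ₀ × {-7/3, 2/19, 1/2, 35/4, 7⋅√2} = {0} × {-7/3, 2/19, 1/2, 35/4, 7⋅√2}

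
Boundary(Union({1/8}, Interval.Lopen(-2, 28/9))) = {-2, 28/9}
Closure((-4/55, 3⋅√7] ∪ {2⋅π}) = [-4/55, 3⋅√7]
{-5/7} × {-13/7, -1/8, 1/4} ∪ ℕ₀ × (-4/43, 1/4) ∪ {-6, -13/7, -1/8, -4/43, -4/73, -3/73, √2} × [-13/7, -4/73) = ({-5/7} × {-13/7, -1/8, 1/4}) ∪ (ℕ₀ × (-4/43, 1/4)) ∪ ({-6, -13/7, -1/8, -4/43, -4/73, -3/73, √2} × [-13/7, -4/73))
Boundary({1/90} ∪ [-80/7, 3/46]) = {-80/7, 3/46}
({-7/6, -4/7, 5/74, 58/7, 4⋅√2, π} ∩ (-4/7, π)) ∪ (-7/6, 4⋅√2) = (-7/6, 4⋅√2)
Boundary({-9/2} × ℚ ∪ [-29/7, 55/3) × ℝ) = {-9/2, -29/7, 55/3} × ℝ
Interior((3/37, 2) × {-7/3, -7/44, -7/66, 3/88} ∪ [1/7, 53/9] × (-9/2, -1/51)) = (1/7, 53/9) × (-9/2, -1/51)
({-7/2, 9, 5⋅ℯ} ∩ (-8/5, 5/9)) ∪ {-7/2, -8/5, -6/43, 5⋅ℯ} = {-7/2, -8/5, -6/43, 5⋅ℯ}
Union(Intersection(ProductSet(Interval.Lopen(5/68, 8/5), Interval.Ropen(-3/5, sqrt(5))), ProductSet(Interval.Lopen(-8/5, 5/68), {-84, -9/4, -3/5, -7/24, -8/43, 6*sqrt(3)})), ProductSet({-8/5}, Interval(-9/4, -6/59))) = ProductSet({-8/5}, Interval(-9/4, -6/59))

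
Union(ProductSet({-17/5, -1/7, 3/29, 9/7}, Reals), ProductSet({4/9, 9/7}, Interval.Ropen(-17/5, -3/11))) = Union(ProductSet({4/9, 9/7}, Interval.Ropen(-17/5, -3/11)), ProductSet({-17/5, -1/7, 3/29, 9/7}, Reals))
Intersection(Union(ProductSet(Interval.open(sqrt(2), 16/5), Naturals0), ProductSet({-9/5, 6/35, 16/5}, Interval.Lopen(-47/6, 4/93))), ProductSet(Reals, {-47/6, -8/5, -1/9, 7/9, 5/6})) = ProductSet({-9/5, 6/35, 16/5}, {-8/5, -1/9})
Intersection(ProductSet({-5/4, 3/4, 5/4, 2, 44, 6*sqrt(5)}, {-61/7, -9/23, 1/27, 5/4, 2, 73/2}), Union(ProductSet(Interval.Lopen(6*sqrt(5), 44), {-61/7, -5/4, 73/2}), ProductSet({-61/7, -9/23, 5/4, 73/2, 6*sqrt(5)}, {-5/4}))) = ProductSet({44}, {-61/7, 73/2})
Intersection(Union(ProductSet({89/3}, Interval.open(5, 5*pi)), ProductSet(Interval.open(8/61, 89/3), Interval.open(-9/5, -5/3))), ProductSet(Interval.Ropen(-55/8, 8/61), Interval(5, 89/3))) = EmptySet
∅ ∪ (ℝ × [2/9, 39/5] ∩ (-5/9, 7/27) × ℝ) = (-5/9, 7/27) × [2/9, 39/5]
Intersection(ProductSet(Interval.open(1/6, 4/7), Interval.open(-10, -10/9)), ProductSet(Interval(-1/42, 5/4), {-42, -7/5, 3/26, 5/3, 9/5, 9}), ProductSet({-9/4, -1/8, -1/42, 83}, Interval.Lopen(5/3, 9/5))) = EmptySet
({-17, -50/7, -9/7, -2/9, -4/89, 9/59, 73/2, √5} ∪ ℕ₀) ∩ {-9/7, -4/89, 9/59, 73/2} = {-9/7, -4/89, 9/59, 73/2}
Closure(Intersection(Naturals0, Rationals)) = Naturals0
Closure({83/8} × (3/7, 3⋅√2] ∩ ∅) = ∅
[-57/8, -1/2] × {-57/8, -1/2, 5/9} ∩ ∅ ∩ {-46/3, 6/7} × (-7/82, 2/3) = ∅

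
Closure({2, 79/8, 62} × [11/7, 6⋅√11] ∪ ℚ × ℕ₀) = (ℝ × ℕ₀) ∪ ({2, 79/8, 62} × [11/7, 6⋅√11])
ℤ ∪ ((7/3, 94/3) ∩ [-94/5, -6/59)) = ℤ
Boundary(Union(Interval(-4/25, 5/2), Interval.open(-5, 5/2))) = {-5, 5/2}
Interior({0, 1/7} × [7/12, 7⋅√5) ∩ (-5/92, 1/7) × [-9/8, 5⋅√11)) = ∅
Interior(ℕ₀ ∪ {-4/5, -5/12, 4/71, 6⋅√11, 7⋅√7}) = ∅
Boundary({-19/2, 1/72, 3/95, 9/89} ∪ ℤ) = ℤ ∪ {-19/2, 1/72, 3/95, 9/89}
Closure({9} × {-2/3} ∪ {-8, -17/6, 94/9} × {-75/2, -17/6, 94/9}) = ({9} × {-2/3}) ∪ ({-8, -17/6, 94/9} × {-75/2, -17/6, 94/9})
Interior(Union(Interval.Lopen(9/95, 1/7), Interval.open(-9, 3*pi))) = Interval.open(-9, 3*pi)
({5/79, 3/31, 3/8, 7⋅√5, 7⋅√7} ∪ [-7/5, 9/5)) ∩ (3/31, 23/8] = (3/31, 9/5)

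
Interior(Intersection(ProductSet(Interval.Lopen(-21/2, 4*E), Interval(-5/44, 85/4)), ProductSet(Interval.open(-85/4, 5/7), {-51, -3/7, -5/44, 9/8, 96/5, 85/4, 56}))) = EmptySet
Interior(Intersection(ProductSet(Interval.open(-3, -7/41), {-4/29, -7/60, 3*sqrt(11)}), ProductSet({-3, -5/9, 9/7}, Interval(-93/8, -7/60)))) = EmptySet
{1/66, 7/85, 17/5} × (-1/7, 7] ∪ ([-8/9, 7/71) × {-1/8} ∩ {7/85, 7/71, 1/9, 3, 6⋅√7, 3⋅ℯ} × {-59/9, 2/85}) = {1/66, 7/85, 17/5} × (-1/7, 7]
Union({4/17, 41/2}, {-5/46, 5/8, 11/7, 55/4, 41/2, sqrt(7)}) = {-5/46, 4/17, 5/8, 11/7, 55/4, 41/2, sqrt(7)}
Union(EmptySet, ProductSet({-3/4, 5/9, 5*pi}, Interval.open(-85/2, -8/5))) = ProductSet({-3/4, 5/9, 5*pi}, Interval.open(-85/2, -8/5))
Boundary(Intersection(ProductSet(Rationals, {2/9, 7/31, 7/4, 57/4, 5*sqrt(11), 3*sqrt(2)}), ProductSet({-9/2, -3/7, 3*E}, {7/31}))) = ProductSet({-9/2, -3/7}, {7/31})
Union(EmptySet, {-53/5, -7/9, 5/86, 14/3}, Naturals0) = Union({-53/5, -7/9, 5/86, 14/3}, Naturals0)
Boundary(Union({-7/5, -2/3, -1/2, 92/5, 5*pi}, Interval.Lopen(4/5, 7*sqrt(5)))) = {-7/5, -2/3, -1/2, 4/5, 92/5, 7*sqrt(5), 5*pi}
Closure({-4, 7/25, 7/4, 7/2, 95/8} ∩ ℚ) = {-4, 7/25, 7/4, 7/2, 95/8}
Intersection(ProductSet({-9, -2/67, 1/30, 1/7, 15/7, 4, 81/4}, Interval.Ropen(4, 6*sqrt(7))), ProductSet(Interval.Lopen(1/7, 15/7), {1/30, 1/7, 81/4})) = EmptySet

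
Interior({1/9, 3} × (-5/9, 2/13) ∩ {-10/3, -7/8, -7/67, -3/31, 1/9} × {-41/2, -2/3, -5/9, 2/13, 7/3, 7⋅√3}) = ∅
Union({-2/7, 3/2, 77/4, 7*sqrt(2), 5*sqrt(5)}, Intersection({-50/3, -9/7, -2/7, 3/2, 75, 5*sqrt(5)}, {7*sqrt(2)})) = {-2/7, 3/2, 77/4, 7*sqrt(2), 5*sqrt(5)}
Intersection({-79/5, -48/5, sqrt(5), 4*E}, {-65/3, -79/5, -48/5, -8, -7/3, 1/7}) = {-79/5, -48/5}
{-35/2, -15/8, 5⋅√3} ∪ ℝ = ℝ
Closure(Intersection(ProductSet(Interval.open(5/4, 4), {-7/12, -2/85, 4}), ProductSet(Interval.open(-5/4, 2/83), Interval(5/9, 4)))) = EmptySet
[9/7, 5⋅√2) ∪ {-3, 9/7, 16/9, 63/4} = {-3, 63/4} ∪ [9/7, 5⋅√2)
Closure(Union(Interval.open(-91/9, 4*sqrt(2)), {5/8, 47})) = Union({47}, Interval(-91/9, 4*sqrt(2)))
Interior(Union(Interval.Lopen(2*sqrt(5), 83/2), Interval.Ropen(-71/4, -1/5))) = Union(Interval.open(-71/4, -1/5), Interval.open(2*sqrt(5), 83/2))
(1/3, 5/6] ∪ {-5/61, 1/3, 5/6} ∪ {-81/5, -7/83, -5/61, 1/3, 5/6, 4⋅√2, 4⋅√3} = {-81/5, -7/83, -5/61, 4⋅√2, 4⋅√3} ∪ [1/3, 5/6]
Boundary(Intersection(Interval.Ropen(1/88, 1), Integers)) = EmptySet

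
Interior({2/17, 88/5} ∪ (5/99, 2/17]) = (5/99, 2/17)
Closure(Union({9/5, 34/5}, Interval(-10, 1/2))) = Union({9/5, 34/5}, Interval(-10, 1/2))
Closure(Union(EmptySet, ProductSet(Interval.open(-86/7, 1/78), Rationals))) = ProductSet(Interval(-86/7, 1/78), Reals)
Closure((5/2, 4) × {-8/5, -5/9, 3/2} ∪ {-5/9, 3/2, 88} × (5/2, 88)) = ({-5/9, 3/2, 88} × [5/2, 88]) ∪ ([5/2, 4] × {-8/5, -5/9, 3/2})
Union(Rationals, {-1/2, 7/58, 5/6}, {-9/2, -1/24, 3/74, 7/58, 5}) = Rationals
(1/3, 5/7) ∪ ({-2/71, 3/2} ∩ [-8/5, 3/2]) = {-2/71, 3/2} ∪ (1/3, 5/7)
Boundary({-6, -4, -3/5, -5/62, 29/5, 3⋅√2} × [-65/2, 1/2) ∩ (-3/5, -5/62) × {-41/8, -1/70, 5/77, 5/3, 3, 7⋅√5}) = ∅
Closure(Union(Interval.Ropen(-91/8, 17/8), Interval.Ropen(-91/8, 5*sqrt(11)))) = Interval(-91/8, 5*sqrt(11))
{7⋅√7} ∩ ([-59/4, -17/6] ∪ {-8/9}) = ∅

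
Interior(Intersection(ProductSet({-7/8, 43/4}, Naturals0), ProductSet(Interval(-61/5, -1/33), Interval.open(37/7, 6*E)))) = EmptySet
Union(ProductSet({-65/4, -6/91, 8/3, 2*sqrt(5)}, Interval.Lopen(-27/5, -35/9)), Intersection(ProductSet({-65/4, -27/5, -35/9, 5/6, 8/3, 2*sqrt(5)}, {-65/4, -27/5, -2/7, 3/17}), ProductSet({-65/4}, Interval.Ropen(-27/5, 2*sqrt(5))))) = Union(ProductSet({-65/4}, {-27/5, -2/7, 3/17}), ProductSet({-65/4, -6/91, 8/3, 2*sqrt(5)}, Interval.Lopen(-27/5, -35/9)))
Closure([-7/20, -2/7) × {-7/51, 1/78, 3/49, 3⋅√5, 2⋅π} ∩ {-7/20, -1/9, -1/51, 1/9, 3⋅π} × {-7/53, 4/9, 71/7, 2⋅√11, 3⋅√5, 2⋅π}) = {-7/20} × {3⋅√5, 2⋅π}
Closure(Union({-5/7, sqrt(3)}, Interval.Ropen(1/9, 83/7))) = Union({-5/7}, Interval(1/9, 83/7))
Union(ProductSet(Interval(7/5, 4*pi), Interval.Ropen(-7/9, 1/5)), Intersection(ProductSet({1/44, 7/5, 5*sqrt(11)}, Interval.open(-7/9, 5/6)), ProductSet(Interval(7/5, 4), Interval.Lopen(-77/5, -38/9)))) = ProductSet(Interval(7/5, 4*pi), Interval.Ropen(-7/9, 1/5))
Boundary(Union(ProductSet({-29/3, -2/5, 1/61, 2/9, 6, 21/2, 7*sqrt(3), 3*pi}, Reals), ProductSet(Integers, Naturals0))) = Union(ProductSet({-29/3, -2/5, 1/61, 2/9, 6, 21/2, 7*sqrt(3), 3*pi}, Reals), ProductSet(Integers, Naturals0))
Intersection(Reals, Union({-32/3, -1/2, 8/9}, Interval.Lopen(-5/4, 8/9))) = Union({-32/3}, Interval.Lopen(-5/4, 8/9))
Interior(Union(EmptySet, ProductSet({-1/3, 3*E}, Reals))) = EmptySet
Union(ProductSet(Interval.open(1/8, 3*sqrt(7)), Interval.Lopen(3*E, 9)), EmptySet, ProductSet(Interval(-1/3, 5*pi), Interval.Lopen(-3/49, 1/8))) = Union(ProductSet(Interval(-1/3, 5*pi), Interval.Lopen(-3/49, 1/8)), ProductSet(Interval.open(1/8, 3*sqrt(7)), Interval.Lopen(3*E, 9)))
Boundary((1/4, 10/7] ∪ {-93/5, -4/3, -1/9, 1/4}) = {-93/5, -4/3, -1/9, 1/4, 10/7}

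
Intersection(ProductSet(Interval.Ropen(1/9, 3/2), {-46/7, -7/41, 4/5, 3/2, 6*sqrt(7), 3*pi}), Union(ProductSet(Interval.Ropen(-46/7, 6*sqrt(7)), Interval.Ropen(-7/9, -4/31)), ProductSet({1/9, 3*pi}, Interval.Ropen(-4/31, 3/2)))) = Union(ProductSet({1/9}, {4/5}), ProductSet(Interval.Ropen(1/9, 3/2), {-7/41}))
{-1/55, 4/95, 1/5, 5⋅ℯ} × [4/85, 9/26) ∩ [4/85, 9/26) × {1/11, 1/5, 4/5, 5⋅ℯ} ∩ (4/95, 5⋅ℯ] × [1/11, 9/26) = {1/5} × {1/11, 1/5}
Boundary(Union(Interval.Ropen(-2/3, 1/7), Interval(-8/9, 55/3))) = {-8/9, 55/3}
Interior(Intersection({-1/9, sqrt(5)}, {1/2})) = EmptySet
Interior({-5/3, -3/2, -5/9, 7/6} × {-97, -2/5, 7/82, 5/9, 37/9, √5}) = ∅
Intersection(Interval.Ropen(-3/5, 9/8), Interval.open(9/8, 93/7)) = EmptySet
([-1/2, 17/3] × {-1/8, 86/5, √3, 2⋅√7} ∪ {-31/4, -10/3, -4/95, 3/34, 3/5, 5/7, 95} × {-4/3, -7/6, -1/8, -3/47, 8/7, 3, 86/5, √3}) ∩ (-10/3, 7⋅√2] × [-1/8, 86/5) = ({-4/95, 3/34, 3/5, 5/7} × {-1/8, -3/47, 8/7, 3, √3}) ∪ ([-1/2, 17/3] × {-1/8, √3, 2⋅√7})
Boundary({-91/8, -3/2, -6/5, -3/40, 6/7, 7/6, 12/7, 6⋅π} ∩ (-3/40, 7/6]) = {6/7, 7/6}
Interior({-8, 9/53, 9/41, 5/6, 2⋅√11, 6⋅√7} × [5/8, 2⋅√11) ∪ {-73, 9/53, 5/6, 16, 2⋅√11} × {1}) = ∅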